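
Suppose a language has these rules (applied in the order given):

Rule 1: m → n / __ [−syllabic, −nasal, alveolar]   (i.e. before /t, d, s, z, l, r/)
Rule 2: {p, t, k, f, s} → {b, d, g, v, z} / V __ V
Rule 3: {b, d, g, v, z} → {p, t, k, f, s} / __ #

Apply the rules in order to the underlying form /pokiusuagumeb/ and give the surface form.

Rule 1 (nasal place assimilation): no segment meets the environment; /pokiusuagumeb/ is unchanged.
Rule 2 (intervocalic voicing): /k/ is a voiceless obstruent between vowels /o/ and /i/, so it voices to [g]. /s/ is a voiceless obstruent between vowels /u/ and /u/, so it voices to [z]. /pokiusuagumeb/ → pogiuzuagumeb.
Rule 3 (final devoicing): /b/ is a voiced obstruent in word-final position, so it devoices to [p]. /pogiuzuagumeb/ → pogiuzuagumep.

pogiuzuagumep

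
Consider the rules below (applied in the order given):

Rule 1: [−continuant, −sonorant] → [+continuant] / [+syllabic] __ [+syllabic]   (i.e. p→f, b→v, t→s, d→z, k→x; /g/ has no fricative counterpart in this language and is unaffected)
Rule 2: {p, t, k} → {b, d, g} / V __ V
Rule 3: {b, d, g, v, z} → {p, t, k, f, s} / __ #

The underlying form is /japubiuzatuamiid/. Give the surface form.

Rule 1 (intervocalic spirantization): /p/ is a stop between vowels /a/ and /u/, so it spirantizes to the fricative [f]. /b/ is a stop between vowels /u/ and /i/, so it spirantizes to the fricative [v]. /t/ is a stop between vowels /a/ and /u/, so it spirantizes to the fricative [s]. /japubiuzatuamiid/ → jafuviuzasuamiid.
Rule 2 (intervocalic voicing): no segment meets the environment; /jafuviuzasuamiid/ is unchanged.
Rule 3 (final devoicing): /d/ is a voiced obstruent in word-final position, so it devoices to [t]. /jafuviuzasuamiid/ → jafuviuzasuamiit.

jafuviuzasuamiit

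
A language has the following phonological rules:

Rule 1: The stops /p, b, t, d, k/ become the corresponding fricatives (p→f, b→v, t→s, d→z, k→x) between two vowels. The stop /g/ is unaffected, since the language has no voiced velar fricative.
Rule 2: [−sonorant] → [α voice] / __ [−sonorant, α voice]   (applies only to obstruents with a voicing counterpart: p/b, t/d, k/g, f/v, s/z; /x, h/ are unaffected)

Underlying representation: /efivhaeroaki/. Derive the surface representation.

Rule 1 (intervocalic spirantization): /k/ is a stop between vowels /a/ and /i/, so it spirantizes to the fricative [x]. /efivhaeroaki/ → efivhaeroaxi.
Rule 2 (regressive voicing assimilation): /v/ precedes the voiceless obstruent /h/, so it devoices to [f] by assimilation. /efivhaeroaxi/ → efifhaeroaxi.

efifhaeroaxi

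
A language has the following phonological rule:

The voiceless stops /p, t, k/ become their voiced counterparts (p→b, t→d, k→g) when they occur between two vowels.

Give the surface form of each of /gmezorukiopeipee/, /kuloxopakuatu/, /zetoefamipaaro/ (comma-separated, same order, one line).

/gmezorukiopeipee/: /k/ is a voiceless stop between vowels /u/ and /i/, so it voices to [g]. /p/ is a voiceless stop between vowels /o/ and /e/, so it voices to [b]. /p/ is a voiceless stop between vowels /i/ and /e/, so it voices to [b]. → [gmezorugiobeibee].
/kuloxopakuatu/: /p/ is a voiceless stop between vowels /o/ and /a/, so it voices to [b]. /k/ is a voiceless stop between vowels /a/ and /u/, so it voices to [g]. /t/ is a voiceless stop between vowels /a/ and /u/, so it voices to [d]. → [kuloxobaguadu].
/zetoefamipaaro/: /t/ is a voiceless stop between vowels /e/ and /o/, so it voices to [d]. /p/ is a voiceless stop between vowels /i/ and /a/, so it voices to [b]. → [zedoefamibaaro].

gmezorugiobeibee, kuloxobaguadu, zedoefamibaaro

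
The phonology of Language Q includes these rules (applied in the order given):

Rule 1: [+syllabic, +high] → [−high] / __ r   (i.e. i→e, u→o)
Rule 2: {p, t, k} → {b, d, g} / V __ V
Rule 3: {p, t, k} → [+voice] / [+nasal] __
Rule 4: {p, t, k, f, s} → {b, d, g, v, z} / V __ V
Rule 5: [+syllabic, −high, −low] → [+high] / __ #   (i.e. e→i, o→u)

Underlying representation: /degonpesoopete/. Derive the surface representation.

degonbezoobedi

Rule 1 (pre-rhotic lowering): no segment meets the environment; /degonpesoopete/ is unchanged.
Rule 2 (intervocalic voicing): /p/ is a voiceless stop between vowels /o/ and /e/, so it voices to [b]. /t/ is a voiceless stop between vowels /e/ and /e/, so it voices to [d]. /degonpesoopete/ → degonpesoobede.
Rule 3 (post-nasal voicing): /p/ is a voiceless stop immediately after the nasal /n/, so it voices to [b]. /degonpesoobede/ → degonbesoobede.
Rule 4 (intervocalic voicing): /s/ is a voiceless obstruent between vowels /e/ and /o/, so it voices to [z]. /degonbesoobede/ → degonbezoobede.
Rule 5 (final vowel raising): /e/ is a mid vowel in word-final position, so it raises to [i]. /degonbezoobede/ → degonbezoobedi.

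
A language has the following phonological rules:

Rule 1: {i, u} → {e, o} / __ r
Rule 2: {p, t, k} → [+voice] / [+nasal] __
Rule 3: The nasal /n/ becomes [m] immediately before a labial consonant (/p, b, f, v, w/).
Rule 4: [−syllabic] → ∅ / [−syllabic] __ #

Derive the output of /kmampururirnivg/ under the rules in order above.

Rule 1 (pre-rhotic lowering): /u/ is a high vowel immediately before /r/, so it lowers to [o]. /u/ is a high vowel immediately before /r/, so it lowers to [o]. /i/ is a high vowel immediately before /r/, so it lowers to [e]. /kmampururirnivg/ → kmampororernivg.
Rule 2 (post-nasal voicing): /p/ is a voiceless stop immediately after the nasal /m/, so it voices to [b]. /kmampororernivg/ → kmambororernivg.
Rule 3 (nasal place assimilation): no segment meets the environment; /kmambororernivg/ is unchanged.
Rule 4 (final cluster simplification): /g/ is the second consonant of a word-final cluster /vg/, so it deletes. /kmambororernivg/ → kmambororerniv.

kmambororerniv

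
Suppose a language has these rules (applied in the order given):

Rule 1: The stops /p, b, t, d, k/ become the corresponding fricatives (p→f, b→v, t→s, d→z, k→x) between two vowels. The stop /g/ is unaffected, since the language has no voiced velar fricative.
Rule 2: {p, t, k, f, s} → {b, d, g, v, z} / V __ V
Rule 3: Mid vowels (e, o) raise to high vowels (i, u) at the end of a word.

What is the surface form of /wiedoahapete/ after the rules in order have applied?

wiezoahavezi

Rule 1 (intervocalic spirantization): /d/ is a stop between vowels /e/ and /o/, so it spirantizes to the fricative [z]. /p/ is a stop between vowels /a/ and /e/, so it spirantizes to the fricative [f]. /t/ is a stop between vowels /e/ and /e/, so it spirantizes to the fricative [s]. /wiedoahapete/ → wiezoahafese.
Rule 2 (intervocalic voicing): /f/ is a voiceless obstruent between vowels /a/ and /e/, so it voices to [v]. /s/ is a voiceless obstruent between vowels /e/ and /e/, so it voices to [z]. /wiezoahafese/ → wiezoahaveze.
Rule 3 (final vowel raising): /e/ is a mid vowel in word-final position, so it raises to [i]. /wiezoahaveze/ → wiezoahavezi.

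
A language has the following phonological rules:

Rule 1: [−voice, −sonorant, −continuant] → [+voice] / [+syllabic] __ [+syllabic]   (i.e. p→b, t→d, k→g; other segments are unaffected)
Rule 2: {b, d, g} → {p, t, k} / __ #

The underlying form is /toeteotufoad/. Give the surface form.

Rule 1 (intervocalic voicing): /t/ is a voiceless stop between vowels /e/ and /e/, so it voices to [d]. /t/ is a voiceless stop between vowels /o/ and /u/, so it voices to [d]. /toeteotufoad/ → toedeodufoad.
Rule 2 (final devoicing): /d/ is a voiced stop in word-final position, so it devoices to [t]. /toedeodufoad/ → toedeodufoat.

toedeodufoat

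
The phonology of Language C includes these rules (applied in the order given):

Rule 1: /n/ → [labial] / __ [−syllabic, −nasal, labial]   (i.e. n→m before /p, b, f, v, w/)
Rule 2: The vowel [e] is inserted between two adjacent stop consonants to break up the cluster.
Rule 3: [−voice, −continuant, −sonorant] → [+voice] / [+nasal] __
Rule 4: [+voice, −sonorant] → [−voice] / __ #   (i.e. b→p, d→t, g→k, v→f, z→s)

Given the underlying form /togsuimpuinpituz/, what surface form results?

Rule 1 (nasal place assimilation): /n/ precedes the labial consonant /p/, so it assimilates in place to [m]. /togsuimpuinpituz/ → togsuimpuimpituz.
Rule 2 (stop-cluster e-epenthesis): no segment meets the environment; /togsuimpuimpituz/ is unchanged.
Rule 3 (post-nasal voicing): /p/ is a voiceless stop immediately after the nasal /m/, so it voices to [b]. /p/ is a voiceless stop immediately after the nasal /m/, so it voices to [b]. /togsuimpuimpituz/ → togsuimbuimbituz.
Rule 4 (final devoicing): /z/ is a voiced obstruent in word-final position, so it devoices to [s]. /togsuimbuimbituz/ → togsuimbuimbitus.

togsuimbuimbitus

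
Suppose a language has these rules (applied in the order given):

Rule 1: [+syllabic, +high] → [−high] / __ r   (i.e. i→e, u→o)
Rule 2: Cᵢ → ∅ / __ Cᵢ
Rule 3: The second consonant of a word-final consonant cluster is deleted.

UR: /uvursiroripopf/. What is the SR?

Rule 1 (pre-rhotic lowering): /u/ is a high vowel immediately before /r/, so it lowers to [o]. /i/ is a high vowel immediately before /r/, so it lowers to [e]. /uvursiroripopf/ → uvorseroripopf.
Rule 2 (degemination): no segment meets the environment; /uvorseroripopf/ is unchanged.
Rule 3 (final cluster simplification): /f/ is the second consonant of a word-final cluster /pf/, so it deletes. /uvorseroripopf/ → uvorseroripop.

uvorseroripop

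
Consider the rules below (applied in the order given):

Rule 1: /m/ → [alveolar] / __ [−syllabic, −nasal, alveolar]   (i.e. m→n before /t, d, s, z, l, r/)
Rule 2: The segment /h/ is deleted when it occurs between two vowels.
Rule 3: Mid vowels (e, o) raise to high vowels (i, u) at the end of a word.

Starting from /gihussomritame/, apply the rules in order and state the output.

giussonritami

Rule 1 (nasal place assimilation): /m/ precedes the alveolar consonant /r/, so it assimilates in place to [n]. /gihussomritame/ → gihussonritame.
Rule 2 (intervocalic h-deletion): /h/ occurs between vowels /i/ and /u/, so it deletes. /gihussonritame/ → giussonritame.
Rule 3 (final vowel raising): /e/ is a mid vowel in word-final position, so it raises to [i]. /giussonritame/ → giussonritami.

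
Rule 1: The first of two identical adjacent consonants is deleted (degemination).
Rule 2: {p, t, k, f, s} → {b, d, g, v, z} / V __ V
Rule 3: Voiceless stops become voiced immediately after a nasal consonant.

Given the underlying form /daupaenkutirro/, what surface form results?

daubaengudiro

Rule 1 (degemination): /rr/ is a geminate; the first /r/ deletes. /daupaenkutirro/ → daupaenkutiro.
Rule 2 (intervocalic voicing): /p/ is a voiceless obstruent between vowels /u/ and /a/, so it voices to [b]. /t/ is a voiceless obstruent between vowels /u/ and /i/, so it voices to [d]. /daupaenkutiro/ → daubaenkudiro.
Rule 3 (post-nasal voicing): /k/ is a voiceless stop immediately after the nasal /n/, so it voices to [g]. /daubaenkudiro/ → daubaengudiro.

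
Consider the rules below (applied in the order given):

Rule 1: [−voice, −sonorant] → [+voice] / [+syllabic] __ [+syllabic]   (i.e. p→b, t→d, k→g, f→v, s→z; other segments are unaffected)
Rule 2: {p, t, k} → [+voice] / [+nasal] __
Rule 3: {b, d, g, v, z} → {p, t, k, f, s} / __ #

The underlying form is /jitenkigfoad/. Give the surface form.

jidengigfoat

Rule 1 (intervocalic voicing): /t/ is a voiceless obstruent between vowels /i/ and /e/, so it voices to [d]. /jitenkigfoad/ → jidenkigfoad.
Rule 2 (post-nasal voicing): /k/ is a voiceless stop immediately after the nasal /n/, so it voices to [g]. /jidenkigfoad/ → jidengigfoad.
Rule 3 (final devoicing): /d/ is a voiced obstruent in word-final position, so it devoices to [t]. /jidengigfoad/ → jidengigfoat.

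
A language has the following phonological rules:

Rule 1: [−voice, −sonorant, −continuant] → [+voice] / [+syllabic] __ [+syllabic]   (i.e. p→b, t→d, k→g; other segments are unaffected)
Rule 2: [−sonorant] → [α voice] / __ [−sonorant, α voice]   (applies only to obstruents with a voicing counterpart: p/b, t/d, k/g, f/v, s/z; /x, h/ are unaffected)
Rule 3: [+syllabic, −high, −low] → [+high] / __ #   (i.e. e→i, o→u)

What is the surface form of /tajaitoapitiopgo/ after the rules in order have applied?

Rule 1 (intervocalic voicing): /t/ is a voiceless stop between vowels /i/ and /o/, so it voices to [d]. /p/ is a voiceless stop between vowels /a/ and /i/, so it voices to [b]. /t/ is a voiceless stop between vowels /i/ and /i/, so it voices to [d]. /tajaitoapitiopgo/ → tajaidoabidiopgo.
Rule 2 (regressive voicing assimilation): /p/ precedes the voiced obstruent /g/, so it voices to [b] by assimilation. /tajaidoabidiopgo/ → tajaidoabidiobgo.
Rule 3 (final vowel raising): /o/ is a mid vowel in word-final position, so it raises to [u]. /tajaidoabidiobgo/ → tajaidoabidiobgu.

tajaidoabidiobgu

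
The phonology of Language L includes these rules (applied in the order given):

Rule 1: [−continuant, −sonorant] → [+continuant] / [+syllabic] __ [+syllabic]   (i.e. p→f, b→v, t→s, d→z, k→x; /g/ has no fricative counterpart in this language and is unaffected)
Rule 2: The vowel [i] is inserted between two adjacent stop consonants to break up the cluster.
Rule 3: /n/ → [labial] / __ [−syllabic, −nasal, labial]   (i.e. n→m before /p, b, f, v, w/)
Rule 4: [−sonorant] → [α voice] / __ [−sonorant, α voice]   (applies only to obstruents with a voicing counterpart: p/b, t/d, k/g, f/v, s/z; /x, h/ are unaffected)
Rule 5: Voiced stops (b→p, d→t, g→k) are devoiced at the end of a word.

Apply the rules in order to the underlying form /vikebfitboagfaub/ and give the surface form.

vixepfitiboakfaup

Rule 1 (intervocalic spirantization): /k/ is a stop between vowels /i/ and /e/, so it spirantizes to the fricative [x]. /vikebfitboagfaub/ → vixebfitboagfaub.
Rule 2 (stop-cluster i-epenthesis): /t/ and /b/ form a stop–stop cluster, so [i] is inserted between them. /vixebfitboagfaub/ → vixebfitiboagfaub.
Rule 3 (nasal place assimilation): no segment meets the environment; /vixebfitiboagfaub/ is unchanged.
Rule 4 (regressive voicing assimilation): /b/ precedes the voiceless obstruent /f/, so it devoices to [p] by assimilation. /g/ precedes the voiceless obstruent /f/, so it devoices to [k] by assimilation. /vixebfitiboagfaub/ → vixepfitiboakfaub.
Rule 5 (final devoicing): /b/ is a voiced stop in word-final position, so it devoices to [p]. /vixepfitiboakfaub/ → vixepfitiboakfaup.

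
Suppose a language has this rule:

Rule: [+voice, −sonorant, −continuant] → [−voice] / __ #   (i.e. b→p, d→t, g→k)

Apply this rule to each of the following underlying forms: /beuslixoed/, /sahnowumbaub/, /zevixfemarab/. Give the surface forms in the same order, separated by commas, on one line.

beuslixoet, sahnowumbaup, zevixfemarap

/beuslixoed/: /d/ is a voiced stop in word-final position, so it devoices to [t]. → [beuslixoet].
/sahnowumbaub/: /b/ is a voiced stop in word-final position, so it devoices to [p]. → [sahnowumbaup].
/zevixfemarab/: /b/ is a voiced stop in word-final position, so it devoices to [p]. → [zevixfemarap].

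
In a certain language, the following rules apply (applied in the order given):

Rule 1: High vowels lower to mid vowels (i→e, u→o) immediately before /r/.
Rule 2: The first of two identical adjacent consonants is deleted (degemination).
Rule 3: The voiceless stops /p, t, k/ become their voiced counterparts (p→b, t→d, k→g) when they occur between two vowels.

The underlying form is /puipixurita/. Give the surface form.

puibixorida

Rule 1 (pre-rhotic lowering): /u/ is a high vowel immediately before /r/, so it lowers to [o]. /puipixurita/ → puipixorita.
Rule 2 (degemination): no segment meets the environment; /puipixorita/ is unchanged.
Rule 3 (intervocalic voicing): /p/ is a voiceless stop between vowels /i/ and /i/, so it voices to [b]. /t/ is a voiceless stop between vowels /i/ and /a/, so it voices to [d]. /puipixorita/ → puibixorida.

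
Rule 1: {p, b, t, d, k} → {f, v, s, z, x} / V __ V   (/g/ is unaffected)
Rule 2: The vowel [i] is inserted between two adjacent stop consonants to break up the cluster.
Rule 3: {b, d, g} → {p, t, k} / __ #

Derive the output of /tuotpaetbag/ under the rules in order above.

Rule 1 (intervocalic spirantization): no segment meets the environment; /tuotpaetbag/ is unchanged.
Rule 2 (stop-cluster i-epenthesis): /t/ and /p/ form a stop–stop cluster, so [i] is inserted between them. /t/ and /b/ form a stop–stop cluster, so [i] is inserted between them. /tuotpaetbag/ → tuotipaetibag.
Rule 3 (final devoicing): /g/ is a voiced stop in word-final position, so it devoices to [k]. /tuotipaetibag/ → tuotipaetibak.

tuotipaetibak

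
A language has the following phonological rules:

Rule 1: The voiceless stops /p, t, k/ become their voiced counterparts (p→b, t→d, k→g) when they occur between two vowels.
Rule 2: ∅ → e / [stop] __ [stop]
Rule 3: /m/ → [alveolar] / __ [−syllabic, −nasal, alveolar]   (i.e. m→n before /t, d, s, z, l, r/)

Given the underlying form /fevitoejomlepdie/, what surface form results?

Rule 1 (intervocalic voicing): /t/ is a voiceless stop between vowels /i/ and /o/, so it voices to [d]. /fevitoejomlepdie/ → fevidoejomlepdie.
Rule 2 (stop-cluster e-epenthesis): /p/ and /d/ form a stop–stop cluster, so [e] is inserted between them. /fevidoejomlepdie/ → fevidoejomlepedie.
Rule 3 (nasal place assimilation): /m/ precedes the alveolar consonant /l/, so it assimilates in place to [n]. /fevidoejomlepedie/ → fevidoejonlepedie.

fevidoejonlepedie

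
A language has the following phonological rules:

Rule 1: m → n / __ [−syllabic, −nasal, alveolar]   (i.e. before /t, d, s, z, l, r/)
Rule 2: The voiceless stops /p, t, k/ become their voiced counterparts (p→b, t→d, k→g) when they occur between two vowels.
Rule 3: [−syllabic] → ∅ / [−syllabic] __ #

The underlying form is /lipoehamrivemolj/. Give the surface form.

liboehanrivemol

Rule 1 (nasal place assimilation): /m/ precedes the alveolar consonant /r/, so it assimilates in place to [n]. /lipoehamrivemolj/ → lipoehanrivemolj.
Rule 2 (intervocalic voicing): /p/ is a voiceless stop between vowels /i/ and /o/, so it voices to [b]. /lipoehanrivemolj/ → liboehanrivemolj.
Rule 3 (final cluster simplification): /j/ is the second consonant of a word-final cluster /lj/, so it deletes. /liboehanrivemolj/ → liboehanrivemol.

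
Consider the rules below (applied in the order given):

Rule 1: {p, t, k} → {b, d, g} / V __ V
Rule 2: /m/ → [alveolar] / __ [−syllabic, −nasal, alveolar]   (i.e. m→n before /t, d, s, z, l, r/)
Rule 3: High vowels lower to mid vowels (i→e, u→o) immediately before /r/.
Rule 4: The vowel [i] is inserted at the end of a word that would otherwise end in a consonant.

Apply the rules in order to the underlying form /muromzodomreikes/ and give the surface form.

Rule 1 (intervocalic voicing): /k/ is a voiceless stop between vowels /i/ and /e/, so it voices to [g]. /muromzodomreikes/ → muromzodomreiges.
Rule 2 (nasal place assimilation): /m/ precedes the alveolar consonant /z/, so it assimilates in place to [n]. /m/ precedes the alveolar consonant /r/, so it assimilates in place to [n]. /muromzodomreiges/ → muronzodonreiges.
Rule 3 (pre-rhotic lowering): /u/ is a high vowel immediately before /r/, so it lowers to [o]. /muronzodonreiges/ → moronzodonreiges.
Rule 4 (final i-epenthesis): the form ends in the consonant /s/, so [i] is inserted word-finally. /moronzodonreiges/ → moronzodonreigesi.

moronzodonreigesi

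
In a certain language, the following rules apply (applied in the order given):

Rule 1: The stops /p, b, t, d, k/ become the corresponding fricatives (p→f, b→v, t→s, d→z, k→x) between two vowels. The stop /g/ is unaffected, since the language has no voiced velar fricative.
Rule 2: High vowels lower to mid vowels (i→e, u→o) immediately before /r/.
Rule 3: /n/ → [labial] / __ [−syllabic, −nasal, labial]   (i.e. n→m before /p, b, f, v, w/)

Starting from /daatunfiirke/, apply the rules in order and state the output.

daasumfierke

Rule 1 (intervocalic spirantization): /t/ is a stop between vowels /a/ and /u/, so it spirantizes to the fricative [s]. /daatunfiirke/ → daasunfiirke.
Rule 2 (pre-rhotic lowering): /i/ is a high vowel immediately before /r/, so it lowers to [e]. /daasunfiirke/ → daasunfierke.
Rule 3 (nasal place assimilation): /n/ precedes the labial consonant /f/, so it assimilates in place to [m]. /daasunfierke/ → daasumfierke.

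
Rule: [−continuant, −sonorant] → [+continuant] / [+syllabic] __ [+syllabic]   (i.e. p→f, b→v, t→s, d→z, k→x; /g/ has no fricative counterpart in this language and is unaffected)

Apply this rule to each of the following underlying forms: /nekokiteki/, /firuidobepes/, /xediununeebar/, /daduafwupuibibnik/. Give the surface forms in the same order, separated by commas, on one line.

/nekokiteki/: /k/ is a stop between vowels /e/ and /o/, so it spirantizes to the fricative [x]. /k/ is a stop between vowels /o/ and /i/, so it spirantizes to the fricative [x]. /t/ is a stop between vowels /i/ and /e/, so it spirantizes to the fricative [s]. /k/ is a stop between vowels /e/ and /i/, so it spirantizes to the fricative [x]. → [nexoxisexi].
/firuidobepes/: /d/ is a stop between vowels /i/ and /o/, so it spirantizes to the fricative [z]. /b/ is a stop between vowels /o/ and /e/, so it spirantizes to the fricative [v]. /p/ is a stop between vowels /e/ and /e/, so it spirantizes to the fricative [f]. → [firuizovefes].
/xediununeebar/: /d/ is a stop between vowels /e/ and /i/, so it spirantizes to the fricative [z]. /b/ is a stop between vowels /e/ and /a/, so it spirantizes to the fricative [v]. → [xeziununeevar].
/daduafwupuibibnik/: /d/ is a stop between vowels /a/ and /u/, so it spirantizes to the fricative [z]. /p/ is a stop between vowels /u/ and /u/, so it spirantizes to the fricative [f]. /b/ is a stop between vowels /i/ and /i/, so it spirantizes to the fricative [v]. → [dazuafwufuivibnik].

nexoxisexi, firuizovefes, xeziununeevar, dazuafwufuivibnik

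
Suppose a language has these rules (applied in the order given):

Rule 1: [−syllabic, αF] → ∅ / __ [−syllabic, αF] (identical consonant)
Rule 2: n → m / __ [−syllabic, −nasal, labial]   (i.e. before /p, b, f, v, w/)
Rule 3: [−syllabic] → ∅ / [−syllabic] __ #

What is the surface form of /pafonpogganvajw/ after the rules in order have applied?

pafompogamvaj

Rule 1 (degemination): /gg/ is a geminate; the first /g/ deletes. /pafonpogganvajw/ → pafonpoganvajw.
Rule 2 (nasal place assimilation): /n/ precedes the labial consonant /p/, so it assimilates in place to [m]. /n/ precedes the labial consonant /v/, so it assimilates in place to [m]. /pafonpoganvajw/ → pafompogamvajw.
Rule 3 (final cluster simplification): /w/ is the second consonant of a word-final cluster /jw/, so it deletes. /pafompogamvajw/ → pafompogamvaj.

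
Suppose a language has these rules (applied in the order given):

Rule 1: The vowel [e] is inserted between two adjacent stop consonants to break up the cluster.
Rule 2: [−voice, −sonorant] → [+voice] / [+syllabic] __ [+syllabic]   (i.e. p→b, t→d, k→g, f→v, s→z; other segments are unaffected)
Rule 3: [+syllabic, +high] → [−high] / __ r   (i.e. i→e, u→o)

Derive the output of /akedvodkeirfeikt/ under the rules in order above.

Rule 1 (stop-cluster e-epenthesis): /d/ and /k/ form a stop–stop cluster, so [e] is inserted between them. /k/ and /t/ form a stop–stop cluster, so [e] is inserted between them. /akedvodkeirfeikt/ → akedvodekeirfeiket.
Rule 2 (intervocalic voicing): /k/ is a voiceless obstruent between vowels /a/ and /e/, so it voices to [g]. /k/ is a voiceless obstruent between vowels /e/ and /e/, so it voices to [g]. /k/ is a voiceless obstruent between vowels /i/ and /e/, so it voices to [g]. /akedvodekeirfeiket/ → agedvodegeirfeiget.
Rule 3 (pre-rhotic lowering): /i/ is a high vowel immediately before /r/, so it lowers to [e]. /agedvodegeirfeiget/ → agedvodegeerfeiget.

agedvodegeerfeiget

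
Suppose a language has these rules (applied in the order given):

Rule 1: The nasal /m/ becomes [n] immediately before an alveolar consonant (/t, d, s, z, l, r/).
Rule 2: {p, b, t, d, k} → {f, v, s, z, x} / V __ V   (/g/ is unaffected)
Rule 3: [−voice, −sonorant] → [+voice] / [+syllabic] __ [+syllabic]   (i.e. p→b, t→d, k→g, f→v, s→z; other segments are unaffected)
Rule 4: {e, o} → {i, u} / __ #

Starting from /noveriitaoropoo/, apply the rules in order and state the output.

noveriizaorovou

Rule 1 (nasal place assimilation): no segment meets the environment; /noveriitaoropoo/ is unchanged.
Rule 2 (intervocalic spirantization): /t/ is a stop between vowels /i/ and /a/, so it spirantizes to the fricative [s]. /p/ is a stop between vowels /o/ and /o/, so it spirantizes to the fricative [f]. /noveriitaoropoo/ → noveriisaorofoo.
Rule 3 (intervocalic voicing): /s/ is a voiceless obstruent between vowels /i/ and /a/, so it voices to [z]. /f/ is a voiceless obstruent between vowels /o/ and /o/, so it voices to [v]. /noveriisaorofoo/ → noveriizaorovoo.
Rule 4 (final vowel raising): /o/ is a mid vowel in word-final position, so it raises to [u]. /noveriizaorovoo/ → noveriizaorovou.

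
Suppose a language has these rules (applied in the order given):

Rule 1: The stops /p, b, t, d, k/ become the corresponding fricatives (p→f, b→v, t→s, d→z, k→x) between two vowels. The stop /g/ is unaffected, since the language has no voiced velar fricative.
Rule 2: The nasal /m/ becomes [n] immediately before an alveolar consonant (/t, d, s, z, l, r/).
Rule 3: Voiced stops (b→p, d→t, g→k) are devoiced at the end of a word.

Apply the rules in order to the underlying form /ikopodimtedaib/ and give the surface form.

ixofozintezaip

Rule 1 (intervocalic spirantization): /k/ is a stop between vowels /i/ and /o/, so it spirantizes to the fricative [x]. /p/ is a stop between vowels /o/ and /o/, so it spirantizes to the fricative [f]. /d/ is a stop between vowels /o/ and /i/, so it spirantizes to the fricative [z]. /d/ is a stop between vowels /e/ and /a/, so it spirantizes to the fricative [z]. /ikopodimtedaib/ → ixofozimtezaib.
Rule 2 (nasal place assimilation): /m/ precedes the alveolar consonant /t/, so it assimilates in place to [n]. /ixofozimtezaib/ → ixofozintezaib.
Rule 3 (final devoicing): /b/ is a voiced stop in word-final position, so it devoices to [p]. /ixofozintezaib/ → ixofozintezaip.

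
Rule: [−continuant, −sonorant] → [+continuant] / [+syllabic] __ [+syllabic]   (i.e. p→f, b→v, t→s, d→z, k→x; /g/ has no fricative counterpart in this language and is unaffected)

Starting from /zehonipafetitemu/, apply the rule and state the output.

zehonifafesisemu

/p/ is a stop between vowels /i/ and /a/, so it spirantizes to the fricative [f].
/t/ is a stop between vowels /e/ and /i/, so it spirantizes to the fricative [s].
/t/ is a stop between vowels /i/ and /e/, so it spirantizes to the fricative [s].
Surface form: [zehonifafesisemu].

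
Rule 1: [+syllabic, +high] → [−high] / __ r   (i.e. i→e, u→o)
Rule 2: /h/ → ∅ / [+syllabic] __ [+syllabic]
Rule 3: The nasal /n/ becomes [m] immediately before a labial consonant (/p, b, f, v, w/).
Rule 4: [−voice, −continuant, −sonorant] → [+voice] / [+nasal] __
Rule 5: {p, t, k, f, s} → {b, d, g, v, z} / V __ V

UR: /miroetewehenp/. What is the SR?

Rule 1 (pre-rhotic lowering): /i/ is a high vowel immediately before /r/, so it lowers to [e]. /miroetewehenp/ → meroetewehenp.
Rule 2 (intervocalic h-deletion): /h/ occurs between vowels /e/ and /e/, so it deletes. /meroetewehenp/ → meroeteweenp.
Rule 3 (nasal place assimilation): /n/ precedes the labial consonant /p/, so it assimilates in place to [m]. /meroeteweenp/ → meroeteweemp.
Rule 4 (post-nasal voicing): /p/ is a voiceless stop immediately after the nasal /m/, so it voices to [b]. /meroeteweemp/ → meroeteweemb.
Rule 5 (intervocalic voicing): /t/ is a voiceless obstruent between vowels /e/ and /e/, so it voices to [d]. /meroeteweemb/ → meroedeweemb.

meroedeweemb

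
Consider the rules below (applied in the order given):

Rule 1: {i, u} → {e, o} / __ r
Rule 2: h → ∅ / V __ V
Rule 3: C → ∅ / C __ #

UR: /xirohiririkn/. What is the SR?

Rule 1 (pre-rhotic lowering): /i/ is a high vowel immediately before /r/, so it lowers to [e]. /i/ is a high vowel immediately before /r/, so it lowers to [e]. /i/ is a high vowel immediately before /r/, so it lowers to [e]. /xirohiririkn/ → xerohererikn.
Rule 2 (intervocalic h-deletion): /h/ occurs between vowels /o/ and /e/, so it deletes. /xerohererikn/ → xeroererikn.
Rule 3 (final cluster simplification): /n/ is the second consonant of a word-final cluster /kn/, so it deletes. /xeroererikn/ → xeroererik.

xeroererik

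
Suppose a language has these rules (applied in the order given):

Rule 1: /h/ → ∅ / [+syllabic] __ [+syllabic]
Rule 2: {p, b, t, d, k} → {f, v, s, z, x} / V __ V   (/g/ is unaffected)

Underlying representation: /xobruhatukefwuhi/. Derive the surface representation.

Rule 1 (intervocalic h-deletion): /h/ occurs between vowels /u/ and /a/, so it deletes. /h/ occurs between vowels /u/ and /i/, so it deletes. /xobruhatukefwuhi/ → xobruatukefwui.
Rule 2 (intervocalic spirantization): /t/ is a stop between vowels /a/ and /u/, so it spirantizes to the fricative [s]. /k/ is a stop between vowels /u/ and /e/, so it spirantizes to the fricative [x]. /xobruatukefwui/ → xobruasuxefwui.

xobruasuxefwui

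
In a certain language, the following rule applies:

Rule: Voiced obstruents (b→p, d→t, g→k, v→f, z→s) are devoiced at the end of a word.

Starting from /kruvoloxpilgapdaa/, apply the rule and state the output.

kruvoloxpilgapdaa

No segment of /kruvoloxpilgapdaa/ meets the structural description of the rule, so the form surfaces unchanged.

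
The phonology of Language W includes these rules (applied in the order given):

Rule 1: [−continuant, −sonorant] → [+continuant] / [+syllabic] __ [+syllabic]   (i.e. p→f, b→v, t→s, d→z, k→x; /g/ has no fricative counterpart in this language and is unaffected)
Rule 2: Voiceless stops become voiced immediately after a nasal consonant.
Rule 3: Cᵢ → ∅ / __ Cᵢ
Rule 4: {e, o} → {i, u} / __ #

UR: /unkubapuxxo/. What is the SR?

Rule 1 (intervocalic spirantization): /b/ is a stop between vowels /u/ and /a/, so it spirantizes to the fricative [v]. /p/ is a stop between vowels /a/ and /u/, so it spirantizes to the fricative [f]. /unkubapuxxo/ → unkuvafuxxo.
Rule 2 (post-nasal voicing): /k/ is a voiceless stop immediately after the nasal /n/, so it voices to [g]. /unkuvafuxxo/ → unguvafuxxo.
Rule 3 (degemination): /xx/ is a geminate; the first /x/ deletes. /unguvafuxxo/ → unguvafuxo.
Rule 4 (final vowel raising): /o/ is a mid vowel in word-final position, so it raises to [u]. /unguvafuxo/ → unguvafuxu.

unguvafuxu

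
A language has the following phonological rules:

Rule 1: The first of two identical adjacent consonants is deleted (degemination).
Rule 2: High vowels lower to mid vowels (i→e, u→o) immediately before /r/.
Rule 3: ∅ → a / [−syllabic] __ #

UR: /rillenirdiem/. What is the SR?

Rule 1 (degemination): /ll/ is a geminate; the first /l/ deletes. /rillenirdiem/ → rilenirdiem.
Rule 2 (pre-rhotic lowering): /i/ is a high vowel immediately before /r/, so it lowers to [e]. /rilenirdiem/ → rilenerdiem.
Rule 3 (final a-epenthesis): the form ends in the consonant /m/, so [a] is inserted word-finally. /rilenerdiem/ → rilenerdiema.

rilenerdiema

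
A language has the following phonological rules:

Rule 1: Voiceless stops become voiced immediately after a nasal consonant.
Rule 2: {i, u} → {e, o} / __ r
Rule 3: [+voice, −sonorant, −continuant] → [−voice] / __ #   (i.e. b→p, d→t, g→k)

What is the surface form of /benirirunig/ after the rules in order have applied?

benererunik

Rule 1 (post-nasal voicing): no segment meets the environment; /benirirunig/ is unchanged.
Rule 2 (pre-rhotic lowering): /i/ is a high vowel immediately before /r/, so it lowers to [e]. /i/ is a high vowel immediately before /r/, so it lowers to [e]. /benirirunig/ → benererunig.
Rule 3 (final devoicing): /g/ is a voiced stop in word-final position, so it devoices to [k]. /benererunig/ → benererunik.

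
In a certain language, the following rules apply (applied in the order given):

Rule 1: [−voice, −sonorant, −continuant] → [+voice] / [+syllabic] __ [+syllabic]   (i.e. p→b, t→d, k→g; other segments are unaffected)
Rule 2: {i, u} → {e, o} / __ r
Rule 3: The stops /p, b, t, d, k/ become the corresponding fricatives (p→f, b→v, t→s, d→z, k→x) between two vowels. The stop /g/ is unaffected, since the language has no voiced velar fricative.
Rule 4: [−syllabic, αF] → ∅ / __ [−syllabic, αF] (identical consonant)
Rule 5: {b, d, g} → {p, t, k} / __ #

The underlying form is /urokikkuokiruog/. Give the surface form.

orogikuogeruok

Rule 1 (intervocalic voicing): /k/ is a voiceless stop between vowels /o/ and /i/, so it voices to [g]. /k/ is a voiceless stop between vowels /o/ and /i/, so it voices to [g]. /urokikkuokiruog/ → urogikkuogiruog.
Rule 2 (pre-rhotic lowering): /u/ is a high vowel immediately before /r/, so it lowers to [o]. /i/ is a high vowel immediately before /r/, so it lowers to [e]. /urogikkuogiruog/ → orogikkuogeruog.
Rule 3 (intervocalic spirantization): no segment meets the environment; /orogikkuogeruog/ is unchanged.
Rule 4 (degemination): /kk/ is a geminate; the first /k/ deletes. /orogikkuogeruog/ → orogikuogeruog.
Rule 5 (final devoicing): /g/ is a voiced stop in word-final position, so it devoices to [k]. /orogikuogeruog/ → orogikuogeruok.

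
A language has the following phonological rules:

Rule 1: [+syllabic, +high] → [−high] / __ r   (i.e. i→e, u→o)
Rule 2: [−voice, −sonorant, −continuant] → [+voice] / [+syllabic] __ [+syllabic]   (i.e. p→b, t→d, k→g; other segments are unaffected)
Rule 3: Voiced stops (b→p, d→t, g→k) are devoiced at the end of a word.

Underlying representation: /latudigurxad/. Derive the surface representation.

ladudigorxat

Rule 1 (pre-rhotic lowering): /u/ is a high vowel immediately before /r/, so it lowers to [o]. /latudigurxad/ → latudigorxad.
Rule 2 (intervocalic voicing): /t/ is a voiceless stop between vowels /a/ and /u/, so it voices to [d]. /latudigorxad/ → ladudigorxad.
Rule 3 (final devoicing): /d/ is a voiced stop in word-final position, so it devoices to [t]. /ladudigorxad/ → ladudigorxat.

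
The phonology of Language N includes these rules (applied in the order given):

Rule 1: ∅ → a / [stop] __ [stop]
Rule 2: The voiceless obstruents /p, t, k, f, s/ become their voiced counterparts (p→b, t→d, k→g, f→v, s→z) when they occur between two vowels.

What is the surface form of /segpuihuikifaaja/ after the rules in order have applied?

segabuihuigivaaja

Rule 1 (stop-cluster a-epenthesis): /g/ and /p/ form a stop–stop cluster, so [a] is inserted between them. /segpuihuikifaaja/ → segapuihuikifaaja.
Rule 2 (intervocalic voicing): /p/ is a voiceless obstruent between vowels /a/ and /u/, so it voices to [b]. /k/ is a voiceless obstruent between vowels /i/ and /i/, so it voices to [g]. /f/ is a voiceless obstruent between vowels /i/ and /a/, so it voices to [v]. /segapuihuikifaaja/ → segabuihuigivaaja.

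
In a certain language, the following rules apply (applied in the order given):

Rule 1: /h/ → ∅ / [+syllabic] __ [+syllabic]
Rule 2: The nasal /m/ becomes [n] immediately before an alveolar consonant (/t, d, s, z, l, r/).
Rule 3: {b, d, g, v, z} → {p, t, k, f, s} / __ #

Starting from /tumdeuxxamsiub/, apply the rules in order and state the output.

Rule 1 (intervocalic h-deletion): no segment meets the environment; /tumdeuxxamsiub/ is unchanged.
Rule 2 (nasal place assimilation): /m/ precedes the alveolar consonant /d/, so it assimilates in place to [n]. /m/ precedes the alveolar consonant /s/, so it assimilates in place to [n]. /tumdeuxxamsiub/ → tundeuxxansiub.
Rule 3 (final devoicing): /b/ is a voiced obstruent in word-final position, so it devoices to [p]. /tundeuxxansiub/ → tundeuxxansiup.

tundeuxxansiup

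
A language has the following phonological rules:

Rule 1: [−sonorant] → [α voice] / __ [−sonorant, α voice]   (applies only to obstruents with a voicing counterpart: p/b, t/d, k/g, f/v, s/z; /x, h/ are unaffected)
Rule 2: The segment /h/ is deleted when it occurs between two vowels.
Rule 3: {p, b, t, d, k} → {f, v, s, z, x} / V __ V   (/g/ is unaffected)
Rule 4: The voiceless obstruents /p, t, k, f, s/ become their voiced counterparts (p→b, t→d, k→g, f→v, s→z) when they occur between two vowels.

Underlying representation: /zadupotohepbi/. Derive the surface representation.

Rule 1 (regressive voicing assimilation): /p/ precedes the voiced obstruent /b/, so it voices to [b] by assimilation. /zadupotohepbi/ → zadupotohebbi.
Rule 2 (intervocalic h-deletion): /h/ occurs between vowels /o/ and /e/, so it deletes. /zadupotohebbi/ → zadupotoebbi.
Rule 3 (intervocalic spirantization): /d/ is a stop between vowels /a/ and /u/, so it spirantizes to the fricative [z]. /p/ is a stop between vowels /u/ and /o/, so it spirantizes to the fricative [f]. /t/ is a stop between vowels /o/ and /o/, so it spirantizes to the fricative [s]. /zadupotoebbi/ → zazufosoebbi.
Rule 4 (intervocalic voicing): /f/ is a voiceless obstruent between vowels /u/ and /o/, so it voices to [v]. /s/ is a voiceless obstruent between vowels /o/ and /o/, so it voices to [z]. /zazufosoebbi/ → zazuvozoebbi.

zazuvozoebbi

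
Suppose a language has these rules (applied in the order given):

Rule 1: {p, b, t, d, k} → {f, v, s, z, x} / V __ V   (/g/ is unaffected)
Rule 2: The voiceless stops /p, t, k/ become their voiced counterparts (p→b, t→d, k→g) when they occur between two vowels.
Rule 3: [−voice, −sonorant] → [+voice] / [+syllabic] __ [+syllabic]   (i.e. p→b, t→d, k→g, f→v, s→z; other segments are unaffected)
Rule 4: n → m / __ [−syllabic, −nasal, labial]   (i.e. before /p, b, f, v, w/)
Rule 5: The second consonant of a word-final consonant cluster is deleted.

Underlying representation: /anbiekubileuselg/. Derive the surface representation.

ambiexuvileuzel

Rule 1 (intervocalic spirantization): /k/ is a stop between vowels /e/ and /u/, so it spirantizes to the fricative [x]. /b/ is a stop between vowels /u/ and /i/, so it spirantizes to the fricative [v]. /anbiekubileuselg/ → anbiexuvileuselg.
Rule 2 (intervocalic voicing): no segment meets the environment; /anbiexuvileuselg/ is unchanged.
Rule 3 (intervocalic voicing): /s/ is a voiceless obstruent between vowels /u/ and /e/, so it voices to [z]. /anbiexuvileuselg/ → anbiexuvileuzelg.
Rule 4 (nasal place assimilation): /n/ precedes the labial consonant /b/, so it assimilates in place to [m]. /anbiexuvileuzelg/ → ambiexuvileuzelg.
Rule 5 (final cluster simplification): /g/ is the second consonant of a word-final cluster /lg/, so it deletes. /ambiexuvileuzelg/ → ambiexuvileuzel.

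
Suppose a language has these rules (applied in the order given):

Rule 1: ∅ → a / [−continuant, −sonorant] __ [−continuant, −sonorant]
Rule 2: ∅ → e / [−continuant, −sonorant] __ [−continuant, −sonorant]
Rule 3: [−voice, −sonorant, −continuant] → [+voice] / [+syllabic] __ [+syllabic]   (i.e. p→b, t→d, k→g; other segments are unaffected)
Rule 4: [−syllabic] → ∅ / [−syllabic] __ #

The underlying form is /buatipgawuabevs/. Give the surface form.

Rule 1 (stop-cluster a-epenthesis): /p/ and /g/ form a stop–stop cluster, so [a] is inserted between them. /buatipgawuabevs/ → buatipagawuabevs.
Rule 2 (stop-cluster e-epenthesis): no segment meets the environment; /buatipagawuabevs/ is unchanged.
Rule 3 (intervocalic voicing): /t/ is a voiceless stop between vowels /a/ and /i/, so it voices to [d]. /p/ is a voiceless stop between vowels /i/ and /a/, so it voices to [b]. /buatipagawuabevs/ → buadibagawuabevs.
Rule 4 (final cluster simplification): /s/ is the second consonant of a word-final cluster /vs/, so it deletes. /buadibagawuabevs/ → buadibagawuabev.

buadibagawuabev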